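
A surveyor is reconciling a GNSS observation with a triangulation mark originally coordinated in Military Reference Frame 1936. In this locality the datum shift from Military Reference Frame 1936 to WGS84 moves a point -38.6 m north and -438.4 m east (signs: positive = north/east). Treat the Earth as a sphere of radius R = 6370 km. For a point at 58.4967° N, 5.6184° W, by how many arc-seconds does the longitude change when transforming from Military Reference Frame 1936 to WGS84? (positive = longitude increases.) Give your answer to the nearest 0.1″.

At latitude 58.4967°, cos φ = 0.522548.
One radian of longitude at latitude φ spans R cos φ, so Δλ = ΔE / (R cos φ) = -438.4 / (6370000 × 0.522548) = -1.3171e-04 rad = -27.166″.

Δλ = -27.2″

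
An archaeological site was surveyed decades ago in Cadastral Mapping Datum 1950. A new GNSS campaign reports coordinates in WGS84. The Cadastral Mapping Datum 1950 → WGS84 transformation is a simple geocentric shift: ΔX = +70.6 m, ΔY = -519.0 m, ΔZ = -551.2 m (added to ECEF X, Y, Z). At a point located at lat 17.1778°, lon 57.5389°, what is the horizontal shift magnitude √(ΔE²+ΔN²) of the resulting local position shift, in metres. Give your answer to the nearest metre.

At φ = 17.1778°, λ = 57.5389°: sin φ = 0.295338, cos φ = 0.955393, sin λ = 0.843756, cos λ = 0.536727.
ΔE = −sin λ·ΔX + cos λ·ΔY = −(0.843756)·(70.6) + (0.536727)·(-519.0) = -338.13 m.
ΔN = −sin φ cos λ·ΔX − sin φ sin λ·ΔY + cos φ·ΔZ = −(0.295338)(0.536727)(70.6) − (0.295338)(0.843756)(-519.0) + (0.955393)(-551.2) = -408.47 m.
Horizontal magnitude = √(ΔE² + ΔN²) = √((-338.13)² + (-408.47)²) = 530.27 m.

530 m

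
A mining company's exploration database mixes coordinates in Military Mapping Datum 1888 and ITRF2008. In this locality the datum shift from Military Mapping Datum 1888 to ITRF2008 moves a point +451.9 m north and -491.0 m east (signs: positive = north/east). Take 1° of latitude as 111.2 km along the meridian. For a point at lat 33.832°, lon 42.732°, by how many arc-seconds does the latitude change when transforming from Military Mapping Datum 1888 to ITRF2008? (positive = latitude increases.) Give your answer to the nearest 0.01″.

1° of latitude = 111.2 km, so Δφ = 451.9 / 111200 = 0.0040638° = 14.630″.

Δφ = 14.63″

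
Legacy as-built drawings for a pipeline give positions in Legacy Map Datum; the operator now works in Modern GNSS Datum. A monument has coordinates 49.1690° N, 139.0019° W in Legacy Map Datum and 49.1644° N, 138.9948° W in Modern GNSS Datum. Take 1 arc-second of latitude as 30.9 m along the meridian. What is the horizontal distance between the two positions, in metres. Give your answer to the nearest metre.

Δφ = 49.1644° − 49.1690° = -0.0046°; Δλ = -138.9948° − -139.0019° = +0.0071°.
1° of latitude = 3600 × 30.90 = 111240 m.
ΔN = Δφ × 111240 = -511.7 m; ΔE = Δλ × 111240 × cos(49.1690°) = +0.0071 × 111240 × 0.653830 = 516.4 m.
Distance = √(ΔE² + ΔN²) = √(516.4² + (-511.7)²) = 727.0 m.

727 m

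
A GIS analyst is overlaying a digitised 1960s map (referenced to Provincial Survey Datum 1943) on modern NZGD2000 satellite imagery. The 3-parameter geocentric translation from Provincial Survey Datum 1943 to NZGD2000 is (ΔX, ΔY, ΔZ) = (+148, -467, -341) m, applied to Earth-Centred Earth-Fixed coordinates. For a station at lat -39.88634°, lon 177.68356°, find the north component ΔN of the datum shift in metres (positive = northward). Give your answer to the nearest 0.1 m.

ΔN = -368.6 m

The local north axis is (−sin φ cos λ, −sin φ sin λ, cos φ), giving ΔN = -94.830 − 12.104 − 261.655 = -368.59 m.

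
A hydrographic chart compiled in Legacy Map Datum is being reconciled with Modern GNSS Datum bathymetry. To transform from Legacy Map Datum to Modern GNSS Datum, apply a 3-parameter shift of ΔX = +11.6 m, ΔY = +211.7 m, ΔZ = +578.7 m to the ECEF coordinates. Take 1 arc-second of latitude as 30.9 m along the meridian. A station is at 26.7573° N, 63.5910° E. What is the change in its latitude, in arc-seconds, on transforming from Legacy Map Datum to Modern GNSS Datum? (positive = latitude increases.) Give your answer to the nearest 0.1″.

sin φ = 0.450212, cos φ = 0.892922, sin λ = 0.895642, cos λ = 0.444776.
North component: ΔN = −sin φ cos λ·ΔX − sin φ sin λ·ΔY + cos φ·ΔZ = −(0.450212)(0.444776)(11.6) − (0.450212)(0.895642)(211.7) + (0.892922)(578.7) = 429.05 m.
1° of latitude spans 3600 × 30.90 = 111240 m, so Δφ = 429.05 / 111240 × 3600 = 13.885″.

Δφ = 13.9″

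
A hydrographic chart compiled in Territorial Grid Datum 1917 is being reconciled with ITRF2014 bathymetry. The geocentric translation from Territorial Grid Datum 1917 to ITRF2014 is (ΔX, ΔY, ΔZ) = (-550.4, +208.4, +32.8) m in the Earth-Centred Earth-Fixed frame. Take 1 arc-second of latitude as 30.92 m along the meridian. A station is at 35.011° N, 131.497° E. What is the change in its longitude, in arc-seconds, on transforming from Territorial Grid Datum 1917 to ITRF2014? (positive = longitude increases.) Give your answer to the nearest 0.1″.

Δλ = 10.8″

sin φ = 0.573734, cos φ = 0.819042, sin λ = 0.748990, cos λ = -0.662581.
East component: ΔE = −sin λ·ΔX + cos λ·ΔY = −(0.748990)(-550.4) + (-0.662581)(208.4) = 274.16 m.
1° of latitude spans 3600 × 30.92 = 111312 m; at latitude φ, 1° of longitude spans that × cos φ = 91169.2 m, so Δλ = 274.16 / 91169.2 × 3600 = 10.826″.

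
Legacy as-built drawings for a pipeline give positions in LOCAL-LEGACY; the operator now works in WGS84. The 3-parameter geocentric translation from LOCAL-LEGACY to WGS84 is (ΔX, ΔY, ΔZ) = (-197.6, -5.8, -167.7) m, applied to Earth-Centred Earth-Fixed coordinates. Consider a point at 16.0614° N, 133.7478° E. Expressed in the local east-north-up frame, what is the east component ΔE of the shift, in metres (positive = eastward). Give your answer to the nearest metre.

ΔE = 147 m

The local east axis at (φ, λ) is (−sin λ, cos λ, 0), so ΔE = −sin(133.7478°)·(-197.6) + cos(133.7478°)·(-5.8) = 146.75 m.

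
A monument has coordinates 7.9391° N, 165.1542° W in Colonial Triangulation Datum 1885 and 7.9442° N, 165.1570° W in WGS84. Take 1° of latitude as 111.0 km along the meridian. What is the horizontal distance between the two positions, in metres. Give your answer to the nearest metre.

Δφ = 7.9442° − 7.9391° = +0.0051°; Δλ = -165.1570° − -165.1542° = -0.0028°.
ΔN = Δφ × 111000 = 566.1 m; ΔE = Δλ × 111000 × cos(7.9391°) = -0.0028 × 111000 × 0.990415 = -307.8 m.
Distance = √(ΔE² + ΔN²) = √((-307.8)² + 566.1²) = 644.4 m.

644 m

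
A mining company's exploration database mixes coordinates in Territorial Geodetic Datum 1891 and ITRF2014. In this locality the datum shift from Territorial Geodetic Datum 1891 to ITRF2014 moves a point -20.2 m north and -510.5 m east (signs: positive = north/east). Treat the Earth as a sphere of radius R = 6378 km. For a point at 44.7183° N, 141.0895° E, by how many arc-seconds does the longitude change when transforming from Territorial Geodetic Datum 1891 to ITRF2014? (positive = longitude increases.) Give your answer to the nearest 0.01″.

At latitude 44.7183°, cos φ = 0.710575.
One radian of longitude at latitude φ spans R cos φ, so Δλ = ΔE / (R cos φ) = -510.5 / (6378000 × 0.710575) = -1.1264e-04 rad = -23.234″.

Δλ = -23.23″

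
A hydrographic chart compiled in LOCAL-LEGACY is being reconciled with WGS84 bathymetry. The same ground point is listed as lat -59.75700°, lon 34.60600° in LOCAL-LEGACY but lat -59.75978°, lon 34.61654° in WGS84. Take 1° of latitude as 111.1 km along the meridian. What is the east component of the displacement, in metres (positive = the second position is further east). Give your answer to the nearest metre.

Δφ = -59.75978° − -59.75700° = -0.00278°; Δλ = 34.61654° − 34.60600° = +0.01054°.
ΔN = Δφ × 111100 = -308.9 m; ΔE = Δλ × 111100 × cos(-59.75700°) = +0.01054 × 111100 × 0.503668 = 589.8 m.

ΔE = 590 m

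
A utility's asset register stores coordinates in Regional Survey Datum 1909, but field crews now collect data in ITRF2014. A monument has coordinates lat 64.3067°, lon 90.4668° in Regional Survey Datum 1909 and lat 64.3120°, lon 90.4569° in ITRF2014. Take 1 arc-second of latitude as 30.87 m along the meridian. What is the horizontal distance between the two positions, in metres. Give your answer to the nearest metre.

758 m

Δφ = 64.3120° − 64.3067° = +0.0053°; Δλ = 90.4569° − 90.4668° = -0.0099°.
1° of latitude = 3600 × 30.87 = 111132 m.
ΔN = Δφ × 111132 = 589.0 m; ΔE = Δλ × 111132 × cos(64.3067°) = -0.0099 × 111132 × 0.433554 = -477.0 m.
Distance = √(ΔE² + ΔN²) = √((-477.0)² + 589.0²) = 757.9 m.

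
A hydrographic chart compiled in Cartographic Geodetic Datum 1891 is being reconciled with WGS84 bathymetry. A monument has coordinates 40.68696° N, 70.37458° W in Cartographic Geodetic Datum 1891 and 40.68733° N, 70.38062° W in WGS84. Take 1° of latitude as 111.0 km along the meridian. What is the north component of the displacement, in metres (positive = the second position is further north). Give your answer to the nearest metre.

ΔN = 41 m

Δφ = 40.68733° − 40.68696° = +0.00037°; Δλ = -70.38062° − -70.37458° = -0.00604°.
ΔN = Δφ × 111000 = 41.1 m; ΔE = Δλ × 111000 × cos(40.68696°) = -0.00604 × 111000 × 0.758283 = -508.4 m.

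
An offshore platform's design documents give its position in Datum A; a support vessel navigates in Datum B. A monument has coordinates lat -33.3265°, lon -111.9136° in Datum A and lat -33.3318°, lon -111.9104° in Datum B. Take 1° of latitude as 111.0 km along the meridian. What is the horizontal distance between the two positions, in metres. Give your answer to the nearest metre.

Δφ = -33.3318° − -33.3265° = -0.0053°; Δλ = -111.9104° − -111.9136° = +0.0032°.
ΔN = Δφ × 111000 = -588.3 m; ΔE = Δλ × 111000 × cos(-33.3265°) = +0.0032 × 111000 × 0.835553 = 296.8 m.
Distance = √(ΔE² + ΔN²) = √(296.8² + (-588.3)²) = 658.9 m.

659 m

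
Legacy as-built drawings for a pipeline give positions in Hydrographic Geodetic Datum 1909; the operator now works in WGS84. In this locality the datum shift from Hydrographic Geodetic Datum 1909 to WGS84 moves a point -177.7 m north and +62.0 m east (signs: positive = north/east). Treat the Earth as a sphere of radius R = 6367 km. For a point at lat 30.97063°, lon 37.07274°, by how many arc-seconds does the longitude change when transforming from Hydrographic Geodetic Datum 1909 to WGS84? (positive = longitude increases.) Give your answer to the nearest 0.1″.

Δλ = 2.3″

At latitude 30.97063°, cos φ = 0.857431.
One radian of longitude at latitude φ spans R cos φ, so Δλ = ΔE / (R cos φ) = 62.0 / (6367000 × 0.857431) = 1.1357e-05 rad = 2.343″.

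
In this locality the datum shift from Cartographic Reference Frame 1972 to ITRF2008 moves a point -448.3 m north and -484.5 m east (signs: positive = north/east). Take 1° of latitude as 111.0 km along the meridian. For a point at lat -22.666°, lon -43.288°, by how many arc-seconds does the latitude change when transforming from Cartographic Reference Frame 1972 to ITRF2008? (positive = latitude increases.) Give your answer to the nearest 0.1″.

1° of latitude = 111.0 km, so Δφ = -448.3 / 111000 = -0.0040387° = -14.539″.

Δφ = -14.5″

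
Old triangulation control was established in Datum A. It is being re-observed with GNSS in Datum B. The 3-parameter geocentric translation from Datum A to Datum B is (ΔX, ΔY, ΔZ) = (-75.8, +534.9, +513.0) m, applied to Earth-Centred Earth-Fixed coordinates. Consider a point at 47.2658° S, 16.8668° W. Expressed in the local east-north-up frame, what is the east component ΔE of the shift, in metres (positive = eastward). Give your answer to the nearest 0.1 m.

ΔE = 489.9 m

At φ = -47.2658°, λ = -16.8668°: sin φ = -0.734510, cos φ = 0.678598, sin λ = -0.290148, cos λ = 0.956982.
ΔE = −sin λ·ΔX + cos λ·ΔY = −(-0.290148)·(-75.8) + (0.956982)·(534.9) = 489.90 m.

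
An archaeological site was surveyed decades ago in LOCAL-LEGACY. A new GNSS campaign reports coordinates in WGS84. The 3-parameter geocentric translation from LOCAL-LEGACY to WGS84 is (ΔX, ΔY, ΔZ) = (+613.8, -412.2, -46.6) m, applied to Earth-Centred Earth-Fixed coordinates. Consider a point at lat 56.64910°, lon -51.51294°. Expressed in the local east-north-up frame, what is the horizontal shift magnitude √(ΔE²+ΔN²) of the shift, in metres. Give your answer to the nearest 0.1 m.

653.8 m

At φ = 56.64910°, λ = -51.51294°: sin φ = 0.835319, cos φ = 0.549765, sin λ = -0.782749, cos λ = 0.622338.
ΔE = −sin λ·ΔX + cos λ·ΔY = −(-0.782749)·(613.8) + (0.622338)·(-412.2) = 223.92 m.
ΔN = −sin φ cos λ·ΔX − sin φ sin λ·ΔY + cos φ·ΔZ = −(0.835319)(0.622338)(613.8) − (0.835319)(-0.782749)(-412.2) + (0.549765)(-46.6) = -614.22 m.
Horizontal magnitude = √(ΔE² + ΔN²) = √(223.92² + (-614.22)²) = 653.76 m.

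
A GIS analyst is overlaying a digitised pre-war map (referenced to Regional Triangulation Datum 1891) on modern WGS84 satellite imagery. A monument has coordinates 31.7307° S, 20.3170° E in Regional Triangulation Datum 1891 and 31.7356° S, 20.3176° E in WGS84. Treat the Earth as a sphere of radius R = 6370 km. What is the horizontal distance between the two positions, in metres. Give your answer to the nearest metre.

Δφ = -31.7356° − -31.7307° = -0.0049°; Δλ = 20.3176° − 20.3170° = +0.0006°.
1° along a meridian = πR/180 = 111177 m.
ΔN = Δφ × 111177 = -544.8 m; ΔE = Δλ × 111177 × cos(-31.7307°) = +0.0006 × 111177 × 0.850529 = 56.7 m.
Distance = √(ΔE² + ΔN²) = √(56.7² + (-544.8)²) = 547.7 m.

548 m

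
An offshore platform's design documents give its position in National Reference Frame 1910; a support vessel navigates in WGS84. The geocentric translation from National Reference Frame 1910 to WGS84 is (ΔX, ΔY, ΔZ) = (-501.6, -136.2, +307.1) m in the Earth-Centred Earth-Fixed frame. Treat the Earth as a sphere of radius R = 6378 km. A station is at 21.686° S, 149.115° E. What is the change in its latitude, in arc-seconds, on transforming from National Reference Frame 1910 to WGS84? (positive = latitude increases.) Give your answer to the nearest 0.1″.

sin φ = -0.369520, cos φ = 0.929223, sin λ = 0.513317, cos λ = -0.858199.
North component: ΔN = −sin φ cos λ·ΔX − sin φ sin λ·ΔY + cos φ·ΔZ = −(-0.369520)(-0.858199)(-501.6) − (-0.369520)(0.513317)(-136.2) + (0.929223)(307.1) = 418.60 m.
1° of latitude spans πR/180 = 111317 m, so Δφ = 418.60 / 111317 × 3600 = 13.537″.

Δφ = 13.5″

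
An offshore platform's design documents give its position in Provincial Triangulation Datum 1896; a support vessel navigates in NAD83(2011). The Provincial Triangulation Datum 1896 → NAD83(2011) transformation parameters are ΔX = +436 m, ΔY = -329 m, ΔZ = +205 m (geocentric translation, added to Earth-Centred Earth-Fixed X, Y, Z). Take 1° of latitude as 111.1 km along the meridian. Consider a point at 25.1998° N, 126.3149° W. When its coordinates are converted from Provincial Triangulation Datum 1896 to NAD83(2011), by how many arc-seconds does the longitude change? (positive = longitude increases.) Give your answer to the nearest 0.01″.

Δλ = 19.56″

sin φ = 0.425776, cos φ = 0.904829, sin λ = -0.805774, cos λ = -0.592223.
East component: ΔE = −sin λ·ΔX + cos λ·ΔY = −(-0.805774)(436) + (-0.592223)(-329) = 546.16 m.
1° of latitude spans 111100 m; at latitude φ, 1° of longitude spans that × cos φ = 100526.5 m, so Δλ = 546.16 / 100526.5 × 3600 = 19.559″.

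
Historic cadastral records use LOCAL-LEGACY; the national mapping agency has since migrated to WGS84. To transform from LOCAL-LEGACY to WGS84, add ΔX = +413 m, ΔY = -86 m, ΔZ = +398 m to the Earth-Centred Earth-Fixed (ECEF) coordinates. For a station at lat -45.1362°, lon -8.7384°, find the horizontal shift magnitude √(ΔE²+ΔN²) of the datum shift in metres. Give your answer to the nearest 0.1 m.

579.8 m

At φ = -45.1362°, λ = -8.7384°: sin φ = -0.708786, cos φ = 0.705424, sin λ = -0.151923, cos λ = 0.988392.
ΔE = −sin λ·ΔX + cos λ·ΔY = −(-0.151923)·(413) + (0.988392)·(-86) = -22.26 m.
ΔN = −sin φ cos λ·ΔX − sin φ sin λ·ΔY + cos φ·ΔZ = −(-0.708786)(0.988392)(413) − (-0.708786)(-0.151923)(-86) + (0.705424)(398) = 579.35 m.
Horizontal magnitude = √(ΔE² + ΔN²) = √((-22.26)² + 579.35²) = 579.78 m.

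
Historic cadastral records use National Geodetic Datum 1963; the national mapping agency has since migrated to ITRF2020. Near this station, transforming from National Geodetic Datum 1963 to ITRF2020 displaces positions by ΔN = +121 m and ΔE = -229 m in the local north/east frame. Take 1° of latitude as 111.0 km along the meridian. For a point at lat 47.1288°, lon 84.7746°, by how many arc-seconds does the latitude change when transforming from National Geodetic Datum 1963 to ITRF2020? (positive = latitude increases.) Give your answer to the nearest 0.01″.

Δφ = 3.92″

1° of latitude = 111.0 km, so Δφ = 121.0 / 111000 = 0.0010901° = 3.924″.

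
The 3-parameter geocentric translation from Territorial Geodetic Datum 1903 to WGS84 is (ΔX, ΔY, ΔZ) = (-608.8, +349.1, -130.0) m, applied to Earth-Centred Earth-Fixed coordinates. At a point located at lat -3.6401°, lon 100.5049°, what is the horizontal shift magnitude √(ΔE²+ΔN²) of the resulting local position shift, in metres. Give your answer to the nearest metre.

The local east axis at (φ, λ) is (−sin λ, cos λ, 0), so ΔE = −sin(100.5049°)·(-608.8) + cos(100.5049°)·349.1 = 534.95 m.
The local north axis is (−sin φ cos λ, −sin φ sin λ, cos φ), giving ΔN = 7.047 + 21.793 − 129.738 = -100.90 m.
Horizontal magnitude = √(ΔE² + ΔN²) = √(534.95² + (-100.90)²) = 544.38 m.

544 m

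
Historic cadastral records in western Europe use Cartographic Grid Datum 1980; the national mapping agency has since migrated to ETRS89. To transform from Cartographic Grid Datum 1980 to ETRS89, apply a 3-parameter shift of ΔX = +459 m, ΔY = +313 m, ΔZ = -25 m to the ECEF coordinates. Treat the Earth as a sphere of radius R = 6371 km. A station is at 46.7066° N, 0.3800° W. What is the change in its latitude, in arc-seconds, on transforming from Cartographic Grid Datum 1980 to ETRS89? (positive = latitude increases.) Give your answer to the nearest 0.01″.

sin φ = 0.727852, cos φ = 0.685735, sin λ = -0.006632, cos λ = 0.999978.
North component: ΔN = −sin φ cos λ·ΔX − sin φ sin λ·ΔY + cos φ·ΔZ = −(0.727852)(0.999978)(459) − (0.727852)(-0.006632)(313) + (0.685735)(-25) = -349.71 m.
1° of latitude spans πR/180 = 111195 m, so Δφ = -349.71 / 111195 × 3600 = -11.322″.

Δφ = -11.32″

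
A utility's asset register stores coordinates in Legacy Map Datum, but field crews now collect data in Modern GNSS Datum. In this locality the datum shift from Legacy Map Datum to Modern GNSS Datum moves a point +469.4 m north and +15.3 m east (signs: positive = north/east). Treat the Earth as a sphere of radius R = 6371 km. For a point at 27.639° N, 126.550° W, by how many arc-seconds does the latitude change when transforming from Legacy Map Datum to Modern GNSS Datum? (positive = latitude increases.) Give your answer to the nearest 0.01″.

Δφ = 15.20″

On a sphere of radius R, 1 rad of latitude = R, so Δφ = ΔN / R = 469.4 / 6371000 = 7.3678e-05 rad = 15.197″.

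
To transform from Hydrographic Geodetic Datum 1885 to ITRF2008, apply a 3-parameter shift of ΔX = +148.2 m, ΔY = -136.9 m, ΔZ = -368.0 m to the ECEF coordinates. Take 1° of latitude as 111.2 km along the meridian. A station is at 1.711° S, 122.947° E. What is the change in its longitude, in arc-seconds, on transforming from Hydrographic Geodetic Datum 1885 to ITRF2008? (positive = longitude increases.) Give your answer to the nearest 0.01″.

sin φ = -0.029858, cos φ = 0.999554, sin λ = 0.839174, cos λ = -0.543863.
East component: ΔE = −sin λ·ΔX + cos λ·ΔY = −(0.839174)(148.2) + (-0.543863)(-136.9) = -49.91 m.
1° of latitude spans 111200 m; at latitude φ, 1° of longitude spans that × cos φ = 111150.4 m, so Δλ = -49.91 / 111150.4 × 3600 = -1.617″.

Δλ = -1.62″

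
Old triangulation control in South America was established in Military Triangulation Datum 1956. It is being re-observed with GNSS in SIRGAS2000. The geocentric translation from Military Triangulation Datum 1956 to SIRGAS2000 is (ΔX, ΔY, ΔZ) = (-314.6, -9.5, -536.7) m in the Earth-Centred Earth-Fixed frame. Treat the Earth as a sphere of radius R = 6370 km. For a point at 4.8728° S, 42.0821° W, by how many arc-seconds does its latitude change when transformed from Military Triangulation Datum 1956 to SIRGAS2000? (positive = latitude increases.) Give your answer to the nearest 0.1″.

sin φ = -0.084944, cos φ = 0.996386, sin λ = -0.670195, cos λ = 0.742185.
North component: ΔN = −sin φ cos λ·ΔX − sin φ sin λ·ΔY + cos φ·ΔZ = −(-0.084944)(0.742185)(-314.6) − (-0.084944)(-0.670195)(-9.5) + (0.996386)(-536.7) = -554.05 m.
1° of latitude spans πR/180 = 111177 m, so Δφ = -554.05 / 111177 × 3600 = -17.941″.

Δφ = -17.9″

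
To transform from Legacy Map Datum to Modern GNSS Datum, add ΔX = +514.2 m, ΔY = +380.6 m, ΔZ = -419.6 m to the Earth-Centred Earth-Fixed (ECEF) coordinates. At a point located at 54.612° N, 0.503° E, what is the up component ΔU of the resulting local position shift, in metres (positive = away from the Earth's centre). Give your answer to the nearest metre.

At φ = 54.612°, λ = 0.503°: sin φ = 0.815249, cos φ = 0.579110, sin λ = 0.008779, cos λ = 0.999961.
ΔU = cos φ cos λ·ΔX + cos φ sin λ·ΔY + sin φ·ΔZ = (0.579110)(0.999961)(514.2) + (0.579110)(0.008779)(380.6) + (0.815249)(-419.6) = -42.38 m.

ΔU = -42 m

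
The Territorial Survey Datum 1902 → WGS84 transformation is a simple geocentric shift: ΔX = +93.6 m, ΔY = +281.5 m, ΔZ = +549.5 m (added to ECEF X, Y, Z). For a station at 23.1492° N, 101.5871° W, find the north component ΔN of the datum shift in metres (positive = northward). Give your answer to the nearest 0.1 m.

At φ = 23.1492°, λ = -101.5871°: sin φ = 0.393127, cos φ = 0.919484, sin λ = -0.979620, cos λ = -0.200857.
ΔN = −sin φ cos λ·ΔX − sin φ sin λ·ΔY + cos φ·ΔZ = −(0.393127)(-0.200857)(93.6) − (0.393127)(-0.979620)(281.5) + (0.919484)(549.5) = 621.06 m.

ΔN = 621.1 m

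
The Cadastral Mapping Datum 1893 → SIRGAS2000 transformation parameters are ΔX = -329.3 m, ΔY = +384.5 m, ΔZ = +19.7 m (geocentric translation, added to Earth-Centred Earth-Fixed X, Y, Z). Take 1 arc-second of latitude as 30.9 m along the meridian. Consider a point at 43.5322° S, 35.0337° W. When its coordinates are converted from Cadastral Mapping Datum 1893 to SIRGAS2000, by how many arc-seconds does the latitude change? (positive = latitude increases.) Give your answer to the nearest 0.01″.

Δφ = -10.47″

sin φ = -0.688762, cos φ = 0.724987, sin λ = -0.574058, cos λ = 0.818815.
North component: ΔN = −sin φ cos λ·ΔX − sin φ sin λ·ΔY + cos φ·ΔZ = −(-0.688762)(0.818815)(-329.3) − (-0.688762)(-0.574058)(384.5) + (0.724987)(19.7) = -323.46 m.
1° of latitude spans 3600 × 30.90 = 111240 m, so Δφ = -323.46 / 111240 × 3600 = -10.468″.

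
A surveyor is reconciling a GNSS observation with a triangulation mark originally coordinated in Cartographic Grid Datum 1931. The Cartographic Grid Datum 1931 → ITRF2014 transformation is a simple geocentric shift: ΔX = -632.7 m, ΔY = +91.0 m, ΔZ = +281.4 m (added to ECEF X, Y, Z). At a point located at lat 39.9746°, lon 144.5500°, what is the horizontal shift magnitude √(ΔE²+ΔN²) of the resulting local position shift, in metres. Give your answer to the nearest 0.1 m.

328.7 m

The local east axis at (φ, λ) is (−sin λ, cos λ, 0), so ΔE = −sin(144.5500°)·(-632.7) + cos(144.5500°)·91.0 = 292.83 m.
The local north axis is (−sin φ cos λ, −sin φ sin λ, cos φ), giving ΔN = -331.125 − 33.908 + 215.645 = -149.39 m.
Horizontal magnitude = √(ΔE² + ΔN²) = √(292.83² + (-149.39)²) = 328.73 m.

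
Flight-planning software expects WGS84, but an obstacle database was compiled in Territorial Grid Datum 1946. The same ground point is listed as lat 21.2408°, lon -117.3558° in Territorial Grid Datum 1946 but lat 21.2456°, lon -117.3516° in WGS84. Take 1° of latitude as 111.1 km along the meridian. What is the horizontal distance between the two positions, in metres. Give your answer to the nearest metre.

688 m

Δφ = 21.2456° − 21.2408° = +0.0048°; Δλ = -117.3516° − -117.3558° = +0.0042°.
ΔN = Δφ × 111100 = 533.3 m; ΔE = Δλ × 111100 × cos(21.2408°) = +0.0042 × 111100 × 0.932066 = 434.9 m.
Distance = √(ΔE² + ΔN²) = √(434.9² + 533.3²) = 688.1 m.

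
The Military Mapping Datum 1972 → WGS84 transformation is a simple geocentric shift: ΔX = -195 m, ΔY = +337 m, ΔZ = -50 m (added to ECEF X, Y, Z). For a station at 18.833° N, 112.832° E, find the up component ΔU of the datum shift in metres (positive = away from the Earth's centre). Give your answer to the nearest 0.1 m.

ΔU = 349.4 m

At φ = 18.833°, λ = 112.832°: sin φ = 0.322811, cos φ = 0.946463, sin λ = 0.921647, cos λ = -0.388030.
ΔU = cos φ cos λ·ΔX + cos φ sin λ·ΔY + sin φ·ΔZ = (0.946463)(-0.388030)(-195) + (0.946463)(0.921647)(337) + (0.322811)(-50) = 349.44 m.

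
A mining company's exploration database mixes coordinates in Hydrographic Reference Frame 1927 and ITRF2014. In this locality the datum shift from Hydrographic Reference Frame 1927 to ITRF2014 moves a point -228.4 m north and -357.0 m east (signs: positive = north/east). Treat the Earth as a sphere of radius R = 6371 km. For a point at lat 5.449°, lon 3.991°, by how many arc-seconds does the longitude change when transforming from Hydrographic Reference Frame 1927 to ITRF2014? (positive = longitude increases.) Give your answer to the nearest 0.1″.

At latitude 5.449°, cos φ = 0.995481.
One radian of longitude at latitude φ spans R cos φ, so Δλ = ΔE / (R cos φ) = -357.0 / (6371000 × 0.995481) = -5.6290e-05 rad = -11.611″.

Δλ = -11.6″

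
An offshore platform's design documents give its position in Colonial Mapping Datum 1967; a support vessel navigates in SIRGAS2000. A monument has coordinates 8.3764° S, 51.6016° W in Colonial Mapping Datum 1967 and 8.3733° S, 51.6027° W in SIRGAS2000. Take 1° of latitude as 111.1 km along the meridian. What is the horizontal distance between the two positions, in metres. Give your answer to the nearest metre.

Δφ = -8.3733° − -8.3764° = +0.0031°; Δλ = -51.6027° − -51.6016° = -0.0011°.
ΔN = Δφ × 111100 = 344.4 m; ΔE = Δλ × 111100 × cos(-8.3764°) = -0.0011 × 111100 × 0.989332 = -120.9 m.
Distance = √(ΔE² + ΔN²) = √((-120.9)² + 344.4²) = 365.0 m.

365 m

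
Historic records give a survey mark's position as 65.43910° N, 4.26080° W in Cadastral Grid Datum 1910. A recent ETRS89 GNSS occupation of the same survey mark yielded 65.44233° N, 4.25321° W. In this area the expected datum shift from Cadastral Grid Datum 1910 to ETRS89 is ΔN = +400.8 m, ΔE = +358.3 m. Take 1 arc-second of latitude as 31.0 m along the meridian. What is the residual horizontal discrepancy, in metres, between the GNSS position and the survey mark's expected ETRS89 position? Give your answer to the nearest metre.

41 m

Observed coordinate differences: Δφ = +0.00323°, Δλ = +0.00759°.
Converting to metres (1° lat = 111600 m, cos φ = 0.415660): observed ΔN = 360.5 m, observed ΔE = 352.1 m.
Subtracting the expected shift leaves a residual of 360.5 − (400.8) = -40.3 m north and 352.1 − (358.3) = -6.2 m east.
Residual distance = √((-40.3)² + (-6.2)²) = 40.8 m.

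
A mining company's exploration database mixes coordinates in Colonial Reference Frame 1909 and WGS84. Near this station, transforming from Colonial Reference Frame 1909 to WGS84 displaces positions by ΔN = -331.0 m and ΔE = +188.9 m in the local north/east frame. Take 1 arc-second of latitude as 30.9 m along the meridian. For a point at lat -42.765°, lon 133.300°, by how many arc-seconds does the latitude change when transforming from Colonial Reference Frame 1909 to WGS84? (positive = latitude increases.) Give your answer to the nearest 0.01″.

Δφ = -10.71″

1″ of latitude = 30.90 m, so Δφ = -331.0 / 30.90 = -10.712″.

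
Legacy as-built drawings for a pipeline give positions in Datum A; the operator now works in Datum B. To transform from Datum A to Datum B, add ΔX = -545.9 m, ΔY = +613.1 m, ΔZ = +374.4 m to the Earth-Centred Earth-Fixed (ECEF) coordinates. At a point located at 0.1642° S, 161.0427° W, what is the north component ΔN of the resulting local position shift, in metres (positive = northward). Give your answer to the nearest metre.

ΔN = 375 m

At φ = -0.1642°, λ = -161.0427°: sin φ = -0.002866, cos φ = 0.999996, sin λ = -0.324863, cos λ = -0.945761.
ΔN = −sin φ cos λ·ΔX − sin φ sin λ·ΔY + cos φ·ΔZ = −(-0.002866)(-0.945761)(-545.9) − (-0.002866)(-0.324863)(613.1) + (0.999996)(374.4) = 375.31 m.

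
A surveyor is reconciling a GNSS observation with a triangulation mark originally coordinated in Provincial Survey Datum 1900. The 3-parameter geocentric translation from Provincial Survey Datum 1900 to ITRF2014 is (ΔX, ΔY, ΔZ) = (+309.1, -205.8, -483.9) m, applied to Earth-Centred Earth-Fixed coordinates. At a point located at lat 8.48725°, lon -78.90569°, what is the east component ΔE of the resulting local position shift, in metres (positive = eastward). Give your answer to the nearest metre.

ΔE = 264 m

At φ = 8.48725°, λ = -78.90569°: sin φ = 0.147589, cos φ = 0.989049, sin λ = -0.981312, cos λ = 0.192425.
ΔE = −sin λ·ΔX + cos λ·ΔY = −(-0.981312)·(309.1) + (0.192425)·(-205.8) = 263.72 m.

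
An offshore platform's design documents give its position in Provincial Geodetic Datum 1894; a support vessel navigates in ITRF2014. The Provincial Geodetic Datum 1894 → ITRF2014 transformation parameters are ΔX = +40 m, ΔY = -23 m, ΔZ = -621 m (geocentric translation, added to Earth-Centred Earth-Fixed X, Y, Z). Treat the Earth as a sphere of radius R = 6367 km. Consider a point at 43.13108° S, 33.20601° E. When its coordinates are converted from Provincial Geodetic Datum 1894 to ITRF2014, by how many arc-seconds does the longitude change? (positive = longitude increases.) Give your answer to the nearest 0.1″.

sin φ = -0.683670, cos φ = 0.729792, sin λ = 0.547651, cos λ = 0.836707.
East component: ΔE = −sin λ·ΔX + cos λ·ΔY = −(0.547651)(40) + (0.836707)(-23) = -41.15 m.
1° of latitude spans πR/180 = 111125 m; at latitude φ, 1° of longitude spans that × cos φ = 81098.2 m, so Δλ = -41.15 / 81098.2 × 3600 = -1.827″.

Δλ = -1.8″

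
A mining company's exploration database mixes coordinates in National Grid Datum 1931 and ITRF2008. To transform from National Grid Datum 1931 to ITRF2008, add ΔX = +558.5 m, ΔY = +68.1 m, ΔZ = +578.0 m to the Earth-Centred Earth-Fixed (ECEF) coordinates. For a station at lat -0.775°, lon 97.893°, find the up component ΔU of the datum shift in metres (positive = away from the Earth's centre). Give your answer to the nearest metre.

At φ = -0.775°, λ = 97.893°: sin φ = -0.013526, cos φ = 0.999909, sin λ = 0.990526, cos λ = -0.137324.
ΔU = cos φ cos λ·ΔX + cos φ sin λ·ΔY + sin φ·ΔZ = (0.999909)(-0.137324)(558.5) + (0.999909)(0.990526)(68.1) + (-0.013526)(578.0) = -17.06 m.

ΔU = -17 m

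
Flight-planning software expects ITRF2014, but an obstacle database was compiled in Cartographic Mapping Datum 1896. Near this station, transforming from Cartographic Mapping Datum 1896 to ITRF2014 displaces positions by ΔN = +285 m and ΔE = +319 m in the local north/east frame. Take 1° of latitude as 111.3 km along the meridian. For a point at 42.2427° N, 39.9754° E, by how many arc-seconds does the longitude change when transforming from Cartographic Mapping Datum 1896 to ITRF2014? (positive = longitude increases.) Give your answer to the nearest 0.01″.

At latitude 42.2427°, cos φ = 0.740304.
1° of longitude at this latitude = 111.3 × cos φ = 82.40 km, so Δλ = 319.0 / 82395.8 = 0.0038716° = 13.938″.

Δλ = 13.94″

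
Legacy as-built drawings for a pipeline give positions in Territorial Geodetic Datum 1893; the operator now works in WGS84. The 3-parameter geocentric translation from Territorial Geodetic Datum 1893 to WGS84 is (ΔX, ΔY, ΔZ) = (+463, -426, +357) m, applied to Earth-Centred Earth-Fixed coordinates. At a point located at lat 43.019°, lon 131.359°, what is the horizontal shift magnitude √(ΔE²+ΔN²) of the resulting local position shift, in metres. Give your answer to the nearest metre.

691 m

At φ = 43.019°, λ = 131.359°: sin φ = 0.682241, cos φ = 0.731128, sin λ = 0.750584, cos λ = -0.660775.
ΔE = −sin λ·ΔX + cos λ·ΔY = −(0.750584)·(463) + (-0.660775)·(-426) = -66.03 m.
ΔN = −sin φ cos λ·ΔX − sin φ sin λ·ΔY + cos φ·ΔZ = −(0.682241)(-0.660775)(463) − (0.682241)(0.750584)(-426) + (0.731128)(357) = 687.88 m.
Horizontal magnitude = √(ΔE² + ΔN²) = √((-66.03)² + 687.88²) = 691.04 m.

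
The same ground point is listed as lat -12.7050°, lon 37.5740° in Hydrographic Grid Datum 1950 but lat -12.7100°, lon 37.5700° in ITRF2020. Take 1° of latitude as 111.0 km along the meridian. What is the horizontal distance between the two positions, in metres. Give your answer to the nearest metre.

704 m

Δφ = -12.7100° − -12.7050° = -0.0050°; Δλ = 37.5700° − 37.5740° = -0.0040°.
ΔN = Δφ × 111000 = -555.0 m; ΔE = Δλ × 111000 × cos(-12.7050°) = -0.0040 × 111000 × 0.975515 = -433.1 m.
Distance = √(ΔE² + ΔN²) = √((-433.1)² + (-555.0)²) = 704.0 m.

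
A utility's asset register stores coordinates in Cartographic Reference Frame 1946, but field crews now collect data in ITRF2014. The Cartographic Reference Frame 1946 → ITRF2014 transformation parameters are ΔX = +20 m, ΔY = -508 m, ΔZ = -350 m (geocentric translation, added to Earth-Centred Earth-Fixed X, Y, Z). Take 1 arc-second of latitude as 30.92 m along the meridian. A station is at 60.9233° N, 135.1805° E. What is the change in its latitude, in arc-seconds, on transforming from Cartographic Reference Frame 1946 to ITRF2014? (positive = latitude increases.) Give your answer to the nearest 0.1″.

sin φ = 0.873970, cos φ = 0.485980, sin λ = 0.704876, cos λ = -0.709331.
North component: ΔN = −sin φ cos λ·ΔX − sin φ sin λ·ΔY + cos φ·ΔZ = −(0.873970)(-0.709331)(20) − (0.873970)(0.704876)(-508) + (0.485980)(-350) = 155.25 m.
1° of latitude spans 3600 × 30.92 = 111312 m, so Δφ = 155.25 / 111312 × 3600 = 5.021″.

Δφ = 5.0″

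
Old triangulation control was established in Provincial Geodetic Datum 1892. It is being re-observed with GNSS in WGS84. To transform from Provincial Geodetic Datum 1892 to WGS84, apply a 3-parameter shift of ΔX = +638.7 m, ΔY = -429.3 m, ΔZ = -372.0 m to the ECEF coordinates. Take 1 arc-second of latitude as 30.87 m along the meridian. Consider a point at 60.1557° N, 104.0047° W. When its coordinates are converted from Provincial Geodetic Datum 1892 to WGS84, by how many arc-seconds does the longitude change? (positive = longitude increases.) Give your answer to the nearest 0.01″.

sin φ = 0.867381, cos φ = 0.497645, sin λ = -0.970276, cos λ = -0.242001.
East component: ΔE = −sin λ·ΔX + cos λ·ΔY = −(-0.970276)(638.7) + (-0.242001)(-429.3) = 723.61 m.
1° of latitude spans 3600 × 30.87 = 111132 m; at latitude φ, 1° of longitude spans that × cos φ = 55304.3 m, so Δλ = 723.61 / 55304.3 × 3600 = 47.103″.

Δλ = 47.10″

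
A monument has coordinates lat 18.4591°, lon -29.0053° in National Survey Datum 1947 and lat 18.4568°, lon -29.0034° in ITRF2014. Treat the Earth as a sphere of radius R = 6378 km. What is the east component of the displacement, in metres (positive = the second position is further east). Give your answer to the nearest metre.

Δφ = 18.4568° − 18.4591° = -0.0023°; Δλ = -29.0034° − -29.0053° = +0.0019°.
1° along a meridian = πR/180 = 111317 m.
ΔN = Δφ × 111317 = -256.0 m; ΔE = Δλ × 111317 × cos(18.4591°) = +0.0019 × 111317 × 0.948550 = 200.6 m.

ΔE = 201 m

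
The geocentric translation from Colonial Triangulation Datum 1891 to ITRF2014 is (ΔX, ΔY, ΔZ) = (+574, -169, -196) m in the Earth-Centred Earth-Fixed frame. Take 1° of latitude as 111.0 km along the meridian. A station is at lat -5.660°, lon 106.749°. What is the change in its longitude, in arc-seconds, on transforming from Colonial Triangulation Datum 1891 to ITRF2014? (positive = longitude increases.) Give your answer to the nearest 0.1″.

Δλ = -16.3″

sin φ = -0.098625, cos φ = 0.995125, sin λ = 0.957576, cos λ = -0.288180.
East component: ΔE = −sin λ·ΔX + cos λ·ΔY = −(0.957576)(574) + (-0.288180)(-169) = -500.95 m.
1° of latitude spans 111000 m; at latitude φ, 1° of longitude spans that × cos φ = 110458.8 m, so Δλ = -500.95 / 110458.8 × 3600 = -16.327″.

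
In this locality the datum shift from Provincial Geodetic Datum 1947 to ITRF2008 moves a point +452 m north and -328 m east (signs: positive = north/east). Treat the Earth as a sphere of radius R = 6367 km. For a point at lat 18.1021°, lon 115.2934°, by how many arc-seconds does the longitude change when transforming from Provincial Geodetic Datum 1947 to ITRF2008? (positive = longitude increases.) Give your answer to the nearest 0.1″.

Δλ = -11.2″

At latitude 18.1021°, cos φ = 0.950504.
One radian of longitude at latitude φ spans R cos φ, so Δλ = ΔE / (R cos φ) = -328.0 / (6367000 × 0.950504) = -5.4198e-05 rad = -11.179″.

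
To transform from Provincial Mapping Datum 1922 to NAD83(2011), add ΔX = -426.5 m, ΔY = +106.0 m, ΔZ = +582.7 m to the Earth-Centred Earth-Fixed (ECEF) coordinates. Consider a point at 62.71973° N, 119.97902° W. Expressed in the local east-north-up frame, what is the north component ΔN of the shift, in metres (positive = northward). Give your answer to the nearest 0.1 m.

At φ = 62.71973°, λ = -119.97902°: sin φ = 0.888775, cos φ = 0.458344, sin λ = -0.866208, cos λ = -0.499683.
ΔN = −sin φ cos λ·ΔX − sin φ sin λ·ΔY + cos φ·ΔZ = −(0.888775)(-0.499683)(-426.5) − (0.888775)(-0.866208)(106.0) + (0.458344)(582.7) = 159.27 m.

ΔN = 159.3 m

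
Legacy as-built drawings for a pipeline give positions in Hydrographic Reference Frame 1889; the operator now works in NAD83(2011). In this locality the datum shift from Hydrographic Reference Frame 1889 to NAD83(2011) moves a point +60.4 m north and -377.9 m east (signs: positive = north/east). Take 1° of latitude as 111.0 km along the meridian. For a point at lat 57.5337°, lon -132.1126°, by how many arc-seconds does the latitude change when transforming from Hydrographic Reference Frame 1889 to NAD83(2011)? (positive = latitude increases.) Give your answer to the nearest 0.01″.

1° of latitude = 111.0 km, so Δφ = 60.4 / 111000 = 0.0005441° = 1.959″.

Δφ = 1.96″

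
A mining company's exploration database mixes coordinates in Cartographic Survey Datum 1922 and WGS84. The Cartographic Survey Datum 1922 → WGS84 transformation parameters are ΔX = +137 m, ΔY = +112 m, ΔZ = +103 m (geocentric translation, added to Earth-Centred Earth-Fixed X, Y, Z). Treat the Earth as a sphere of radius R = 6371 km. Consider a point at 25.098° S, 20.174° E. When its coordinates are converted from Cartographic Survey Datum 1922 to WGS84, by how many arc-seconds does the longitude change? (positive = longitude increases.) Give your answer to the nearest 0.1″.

Δλ = 2.1″

sin φ = -0.424168, cos φ = 0.905584, sin λ = 0.344872, cos λ = 0.938650.
East component: ΔE = −sin λ·ΔX + cos λ·ΔY = −(0.344872)(137) + (0.938650)(112) = 57.88 m.
1° of latitude spans πR/180 = 111195 m; at latitude φ, 1° of longitude spans that × cos φ = 100696.3 m, so Δλ = 57.88 / 100696.3 × 3600 = 2.069″.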